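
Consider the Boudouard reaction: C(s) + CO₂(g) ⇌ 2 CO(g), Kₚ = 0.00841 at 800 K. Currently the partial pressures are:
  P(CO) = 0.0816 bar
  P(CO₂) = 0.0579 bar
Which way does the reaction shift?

to the left

(C is a pure solid — omitted from Qₚ.)
Qₚ = P(CO)² / P(CO₂) = (0.0816)² / (0.0579) = 0.115
Qₚ = 0.115 > Kₚ = 0.00841, so the reverse reaction proceeds.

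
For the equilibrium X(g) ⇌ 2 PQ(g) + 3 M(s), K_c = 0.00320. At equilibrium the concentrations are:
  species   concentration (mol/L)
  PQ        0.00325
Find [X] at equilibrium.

(M is a pure solid — omitted from K_c.)
At equilibrium, K_c = [PQ]² / [X] = 0.00320.
(0.00325)² / ([X]) = 0.00320
[X] = 0.00330 mol/L

[X] = 0.00330 mol/L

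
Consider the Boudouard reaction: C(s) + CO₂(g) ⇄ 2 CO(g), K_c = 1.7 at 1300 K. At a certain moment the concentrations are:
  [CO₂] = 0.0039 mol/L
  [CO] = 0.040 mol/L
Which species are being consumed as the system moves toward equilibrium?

(C is a pure solid — omitted from Q_c.)
Q_c = [CO]² / [CO₂] = (0.040)² / (0.0039) = 0.41
Q_c = 0.41 < K_c = 1.7: net forward reaction.

C, CO₂ (reactants)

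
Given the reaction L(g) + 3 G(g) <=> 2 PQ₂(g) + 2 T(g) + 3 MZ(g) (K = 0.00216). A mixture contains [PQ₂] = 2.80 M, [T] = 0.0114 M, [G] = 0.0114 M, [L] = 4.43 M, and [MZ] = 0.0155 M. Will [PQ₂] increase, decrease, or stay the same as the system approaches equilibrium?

Q = [PQ₂]²·[T]²·[MZ]³ / ([L]·[G]³) = (2.80)²·(0.0114)²·(0.0155)³ / ((4.43)·(0.0114)³) = 5.78e-4
Q = 5.78e-4 < K = 0.00216: net forward reaction.
PQ₂ is a product, so it increases.

increase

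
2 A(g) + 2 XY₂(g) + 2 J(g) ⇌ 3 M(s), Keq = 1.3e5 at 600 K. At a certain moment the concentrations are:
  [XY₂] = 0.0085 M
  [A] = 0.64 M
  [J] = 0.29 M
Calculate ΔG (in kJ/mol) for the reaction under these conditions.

(M is a pure solid — omitted from Q.)
Q = 1 / ([A]²·[XY₂]²·[J]²) = 1 / ((0.64)²·(0.0085)²·(0.29)²) = 4.02e5
ΔG = RT ln(Q/Keq) = (8.314 J mol⁻¹ K⁻¹)(600 K) × ln(4.02e5/1.3e5)
   = (4.988 kJ/mol)(1.129) = 5.63 kJ/mol
ΔG > 0, so the forward reaction is non-spontaneous (proceeds in reverse).

ΔG = 5.63 kJ/mol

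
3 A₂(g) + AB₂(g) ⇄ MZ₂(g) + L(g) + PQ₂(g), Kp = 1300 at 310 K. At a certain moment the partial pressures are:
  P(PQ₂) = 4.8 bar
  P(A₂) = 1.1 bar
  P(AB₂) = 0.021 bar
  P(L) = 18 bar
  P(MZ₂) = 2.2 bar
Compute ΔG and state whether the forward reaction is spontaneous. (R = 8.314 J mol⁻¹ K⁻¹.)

Qp = P(MZ₂)·P(L)·P(PQ₂) / (P(A₂)³·P(AB₂)) = (2.2)·(18)·(4.8) / ((1.1)³·(0.021)) = 6800
ΔG = RT ln(Qp/Kp) = (8.314 J mol⁻¹ K⁻¹)(310 K) × ln(6800/1300)
   = (2.577 kJ/mol)(1.655) = 4.26 kJ/mol
ΔG > 0, so the forward reaction is non-spontaneous (proceeds in reverse).

ΔG = 4.26 kJ/mol; the forward reaction is non-spontaneous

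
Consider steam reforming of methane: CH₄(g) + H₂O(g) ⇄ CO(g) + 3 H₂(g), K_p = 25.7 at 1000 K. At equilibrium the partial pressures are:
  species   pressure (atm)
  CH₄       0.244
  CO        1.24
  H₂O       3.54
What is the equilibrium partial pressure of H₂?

At equilibrium, K_p = P(CO)·P(H₂)³ / (P(CH₄)·P(H₂O)) = 25.7.
(1.24)·(P(H₂))³ / ((0.244)·(3.54)) = 25.7
P(H₂)³ = 17.9 ⇒ P(H₂) = 2.62 atm

P(H₂) = 2.62 atm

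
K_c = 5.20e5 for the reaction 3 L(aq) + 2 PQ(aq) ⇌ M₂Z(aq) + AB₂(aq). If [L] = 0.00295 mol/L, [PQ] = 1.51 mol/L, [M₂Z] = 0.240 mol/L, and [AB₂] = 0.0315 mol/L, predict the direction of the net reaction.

Q_c = [M₂Z]·[AB₂] / ([L]³·[PQ]²) = (0.240)·(0.0315) / ((0.00295)³·(1.51)²) = 1.29e5
Q_c = 1.29e5 < K_c = 5.20e5, so the forward reaction proceeds.

in the forward direction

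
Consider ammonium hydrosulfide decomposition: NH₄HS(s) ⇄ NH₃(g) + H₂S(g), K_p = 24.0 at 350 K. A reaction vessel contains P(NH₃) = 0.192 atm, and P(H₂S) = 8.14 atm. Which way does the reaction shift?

to the right

(NH₄HS is a pure solid — omitted from Q_p.)
Q_p = P(NH₃)·P(H₂S) = (0.192)·(8.14) = 1.56
Q_p = 1.56 < K_p = 24.0, so the forward reaction proceeds.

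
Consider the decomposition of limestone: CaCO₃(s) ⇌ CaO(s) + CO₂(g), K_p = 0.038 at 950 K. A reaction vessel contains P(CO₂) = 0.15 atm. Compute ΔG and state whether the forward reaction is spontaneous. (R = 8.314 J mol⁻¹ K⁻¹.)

ΔG = 10.8 kJ/mol; the forward reaction is non-spontaneous

(CaCO₃, CaO are pure solids — omitted from Q_p.)
Q_p = P(CO₂) = 0.150
ΔG = RT ln(Q_p/K_p) = (8.314 J mol⁻¹ K⁻¹)(950 K) × ln(0.150/0.038)
   = (7.898 kJ/mol)(1.373) = 10.8 kJ/mol
ΔG > 0, so the forward reaction is non-spontaneous (proceeds in reverse).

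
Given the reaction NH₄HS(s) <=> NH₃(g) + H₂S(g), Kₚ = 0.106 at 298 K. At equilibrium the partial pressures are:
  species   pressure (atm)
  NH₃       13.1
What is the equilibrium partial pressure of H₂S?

(NH₄HS is a pure solid — omitted from Kₚ.)
At equilibrium, Kₚ = P(NH₃)·P(H₂S) = 0.106.
(13.1)·(P(H₂S)) = 0.106
P(H₂S) = 0.00809 atm

P(H₂S) = 0.00809 atm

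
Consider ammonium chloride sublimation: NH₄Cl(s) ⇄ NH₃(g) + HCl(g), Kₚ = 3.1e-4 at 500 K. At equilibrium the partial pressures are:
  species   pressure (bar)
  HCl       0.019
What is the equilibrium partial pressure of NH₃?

(NH₄Cl is a pure solid — omitted from Kₚ.)
At equilibrium, Kₚ = P(NH₃)·P(HCl) = 3.1e-4.
(P(NH₃))·(0.019) = 3.1e-4
P(NH₃) = 0.0163 = 0.016 bar

P(NH₃) = 0.016 bar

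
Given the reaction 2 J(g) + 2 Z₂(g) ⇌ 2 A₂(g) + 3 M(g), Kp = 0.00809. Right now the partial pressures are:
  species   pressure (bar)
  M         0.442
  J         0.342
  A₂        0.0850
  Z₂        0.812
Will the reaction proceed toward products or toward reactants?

Qp = P(A₂)²·P(M)³ / (P(J)²·P(Z₂)²) = (0.0850)²·(0.442)³ / ((0.342)²·(0.812)²) = 0.00809
Qp = 0.00809 = Kp, so the system is already at equilibrium.

neither direction; the system is at equilibrium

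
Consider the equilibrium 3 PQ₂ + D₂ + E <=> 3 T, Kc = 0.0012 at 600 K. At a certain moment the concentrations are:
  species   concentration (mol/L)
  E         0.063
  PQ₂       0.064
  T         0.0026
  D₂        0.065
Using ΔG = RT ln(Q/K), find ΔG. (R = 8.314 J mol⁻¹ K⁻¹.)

Qc = [T]³ / ([PQ₂]³·[D₂]·[E]) = (0.0026)³ / ((0.064)³·(0.065)·(0.063)) = 0.0164
ΔG = RT ln(Qc/Kc) = (8.314 J mol⁻¹ K⁻¹)(600 K) × ln(0.0164/0.0012)
   = (4.988 kJ/mol)(2.615) = 13.0 kJ/mol
ΔG > 0, so the forward reaction is non-spontaneous (proceeds in reverse).

ΔG = 13.0 kJ/mol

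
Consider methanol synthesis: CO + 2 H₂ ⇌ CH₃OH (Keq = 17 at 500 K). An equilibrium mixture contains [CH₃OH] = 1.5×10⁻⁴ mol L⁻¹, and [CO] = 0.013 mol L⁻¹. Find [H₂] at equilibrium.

[H₂] = 0.026 mol L⁻¹

At equilibrium, Keq = [CH₃OH] / ([CO]·[H₂]²) = 17.
(1.5×10⁻⁴) / ((0.013)·([H₂])²) = 17
[H₂]² = 6.79×10⁻⁴ ⇒ [H₂] = 0.026 mol L⁻¹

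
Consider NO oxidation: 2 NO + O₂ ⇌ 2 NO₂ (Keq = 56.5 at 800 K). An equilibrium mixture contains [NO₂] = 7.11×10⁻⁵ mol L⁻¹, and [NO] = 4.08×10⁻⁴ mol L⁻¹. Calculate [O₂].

At equilibrium, Keq = [NO₂]² / ([NO]²·[O₂]) = 56.5.
(7.11×10⁻⁵)² / ((4.08×10⁻⁴)²·([O₂])) = 56.5
[O₂] = 5.37×10⁻⁴ mol L⁻¹

[O₂] = 5.37×10⁻⁴ mol L⁻¹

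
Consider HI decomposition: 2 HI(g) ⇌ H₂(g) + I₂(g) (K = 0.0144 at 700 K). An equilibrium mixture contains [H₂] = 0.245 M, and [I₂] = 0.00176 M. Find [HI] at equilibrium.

At equilibrium, K = [H₂]·[I₂] / [HI]² = 0.0144.
(0.245)·(0.00176) / ([HI])² = 0.0144
[HI]² = 0.0299 ⇒ [HI] = 0.173 M

[HI] = 0.173 M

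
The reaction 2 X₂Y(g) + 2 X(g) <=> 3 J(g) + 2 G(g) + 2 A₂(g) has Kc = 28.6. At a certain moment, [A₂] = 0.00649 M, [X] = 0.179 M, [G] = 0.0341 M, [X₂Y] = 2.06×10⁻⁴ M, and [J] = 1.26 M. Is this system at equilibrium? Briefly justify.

no; Q > K, reaction proceeds in reverse

Qc = [J]³·[G]²·[A₂]² / ([X₂Y]²·[X]²) = (1.26)³·(0.0341)²·(0.00649)² / ((2.06×10⁻⁴)²·(0.179)²) = 72.1
Qc = 72.1 > Kc = 28.6: net reverse reaction.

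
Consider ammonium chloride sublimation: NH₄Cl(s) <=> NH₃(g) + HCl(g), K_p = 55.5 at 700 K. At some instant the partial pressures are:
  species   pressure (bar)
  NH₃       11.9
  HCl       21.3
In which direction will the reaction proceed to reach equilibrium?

toward reactants

(NH₄Cl is a pure solid — omitted from Q_p.)
Q_p = P(NH₃)·P(HCl) = (11.9)·(21.3) = 253
Q_p = 253 > K_p = 55.5, so the reverse reaction proceeds.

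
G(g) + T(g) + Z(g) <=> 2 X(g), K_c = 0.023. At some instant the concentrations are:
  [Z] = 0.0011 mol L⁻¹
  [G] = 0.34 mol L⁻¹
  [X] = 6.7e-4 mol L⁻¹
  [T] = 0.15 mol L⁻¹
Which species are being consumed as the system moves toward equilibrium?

G, T, Z (reactants)

Q_c = [X]² / ([G]·[T]·[Z]) = (6.7e-4)² / ((0.34)·(0.15)·(0.0011)) = 0.0080
Q_c = 0.0080 < K_c = 0.023: net forward reaction.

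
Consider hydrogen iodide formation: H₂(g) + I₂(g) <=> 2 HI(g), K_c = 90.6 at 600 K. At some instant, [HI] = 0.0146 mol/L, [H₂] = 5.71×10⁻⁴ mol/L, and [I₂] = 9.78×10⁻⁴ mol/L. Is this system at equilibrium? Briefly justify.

Q_c = [HI]² / ([H₂]·[I₂]) = (0.0146)² / ((5.71×10⁻⁴)·(9.78×10⁻⁴)) = 382
Q_c = 382 > K_c = 90.6: net reverse reaction.

no; Q > K, reaction proceeds in reverse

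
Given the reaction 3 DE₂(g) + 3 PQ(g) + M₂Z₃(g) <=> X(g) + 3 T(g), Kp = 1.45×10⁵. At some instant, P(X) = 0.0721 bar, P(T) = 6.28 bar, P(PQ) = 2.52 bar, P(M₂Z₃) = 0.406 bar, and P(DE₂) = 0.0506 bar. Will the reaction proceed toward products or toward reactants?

Qp = P(X)·P(T)³ / (P(DE₂)³·P(PQ)³·P(M₂Z₃)) = (0.0721)·(6.28)³ / ((0.0506)³·(2.52)³·(0.406)) = 21200
Qp = 21200 < Kp = 1.45×10⁵, so the forward reaction proceeds.

toward products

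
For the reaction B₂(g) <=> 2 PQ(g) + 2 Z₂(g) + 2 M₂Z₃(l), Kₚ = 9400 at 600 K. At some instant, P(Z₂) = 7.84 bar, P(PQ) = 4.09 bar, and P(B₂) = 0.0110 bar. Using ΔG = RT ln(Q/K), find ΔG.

(M₂Z₃ is a pure liquid — omitted from Qₚ.)
Qₚ = P(PQ)²·P(Z₂)² / P(B₂) = (4.09)²·(7.84)² / (0.0110) = 93500
ΔG = RT ln(Qₚ/Kₚ) = (8.314 J mol⁻¹ K⁻¹)(600 K) × ln(93500/9400)
   = (4.988 kJ/mol)(2.297) = 11.5 kJ/mol
ΔG > 0, so the forward reaction is non-spontaneous (proceeds in reverse).

ΔG = 11.5 kJ/mol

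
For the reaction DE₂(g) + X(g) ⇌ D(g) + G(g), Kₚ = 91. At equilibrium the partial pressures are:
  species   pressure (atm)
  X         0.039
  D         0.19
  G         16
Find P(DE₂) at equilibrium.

At equilibrium, Kₚ = P(D)·P(G) / (P(DE₂)·P(X)) = 91.
(0.19)·(16) / ((P(DE₂))·(0.039)) = 91
P(DE₂) = 0.857 = 0.86 atm

P(DE₂) = 0.86 atm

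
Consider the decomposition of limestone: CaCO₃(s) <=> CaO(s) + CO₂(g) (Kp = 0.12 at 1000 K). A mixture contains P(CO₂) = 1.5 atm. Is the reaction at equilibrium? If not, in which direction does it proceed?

toward reactants

(CaCO₃, CaO are pure solids — omitted from Qp.)
Qp = P(CO₂) = 1.5
Qp = 1.5 > Kp = 0.12, so the reverse reaction proceeds.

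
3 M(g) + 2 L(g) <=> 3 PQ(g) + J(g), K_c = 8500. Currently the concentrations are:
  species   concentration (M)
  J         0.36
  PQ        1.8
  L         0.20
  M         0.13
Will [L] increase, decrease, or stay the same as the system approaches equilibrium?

increase

Q_c = [PQ]³·[J] / ([M]³·[L]²) = (1.8)³·(0.36) / ((0.13)³·(0.20)²) = 24000
Q_c = 24000 > K_c = 8500: net reverse reaction.
L is a reactant, so it increases.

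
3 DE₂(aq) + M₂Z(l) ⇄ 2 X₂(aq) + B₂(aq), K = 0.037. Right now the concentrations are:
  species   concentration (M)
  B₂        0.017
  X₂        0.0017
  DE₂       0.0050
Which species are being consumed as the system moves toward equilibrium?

X₂, B₂ (products)

(M₂Z is a pure liquid — omitted from Q.)
Q = [X₂]²·[B₂] / [DE₂]³ = (0.0017)²·(0.017) / (0.0050)³ = 0.39
Q = 0.39 > K = 0.037: net reverse reaction.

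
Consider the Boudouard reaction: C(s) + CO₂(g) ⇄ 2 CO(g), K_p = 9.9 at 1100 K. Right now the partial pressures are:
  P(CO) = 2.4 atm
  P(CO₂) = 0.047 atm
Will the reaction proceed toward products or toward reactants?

(C is a pure solid — omitted from Q_p.)
Q_p = P(CO)² / P(CO₂) = (2.4)² / (0.047) = 120
Q_p = 120 > K_p = 9.9, so the reverse reaction proceeds.

reverse (toward reactants)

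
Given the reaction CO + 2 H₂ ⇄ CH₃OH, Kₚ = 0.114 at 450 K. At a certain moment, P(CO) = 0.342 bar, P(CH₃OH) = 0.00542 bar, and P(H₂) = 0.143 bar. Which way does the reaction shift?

reverse (toward reactants)

Qₚ = P(CH₃OH) / (P(CO)·P(H₂)²) = (0.00542) / ((0.342)·(0.143)²) = 0.775
Qₚ = 0.775 > Kₚ = 0.114, so the reverse reaction proceeds.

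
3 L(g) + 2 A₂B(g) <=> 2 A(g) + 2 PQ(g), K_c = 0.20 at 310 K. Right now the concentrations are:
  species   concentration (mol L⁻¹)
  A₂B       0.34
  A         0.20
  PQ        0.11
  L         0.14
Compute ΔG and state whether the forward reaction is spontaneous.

ΔG = 5.24 kJ/mol; the forward reaction is non-spontaneous

Q_c = [A]²·[PQ]² / ([L]³·[A₂B]²) = (0.20)²·(0.11)² / ((0.14)³·(0.34)²) = 1.53
ΔG = RT ln(Q_c/K_c) = (8.314 J mol⁻¹ K⁻¹)(310 K) × ln(1.53/0.20)
   = (2.577 kJ/mol)(2.035) = 5.24 kJ/mol
ΔG > 0, so the forward reaction is non-spontaneous (proceeds in reverse).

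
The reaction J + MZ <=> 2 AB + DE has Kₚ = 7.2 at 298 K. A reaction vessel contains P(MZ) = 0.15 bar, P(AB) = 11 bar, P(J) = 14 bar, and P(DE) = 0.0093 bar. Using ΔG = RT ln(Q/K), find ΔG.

Qₚ = P(AB)²·P(DE) / (P(J)·P(MZ)) = (11)²·(0.0093) / ((14)·(0.15)) = 0.536
ΔG = RT ln(Qₚ/Kₚ) = (8.314 J mol⁻¹ K⁻¹)(298 K) × ln(0.536/7.2)
   = (2.478 kJ/mol)(-2.598) = -6.44 kJ/mol
ΔG < 0, so the forward reaction is spontaneous (proceeds forward).

ΔG = -6.44 kJ/mol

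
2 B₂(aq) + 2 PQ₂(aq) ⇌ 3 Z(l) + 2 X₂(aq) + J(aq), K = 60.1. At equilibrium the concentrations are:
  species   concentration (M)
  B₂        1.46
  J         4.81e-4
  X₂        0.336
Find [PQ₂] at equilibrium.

(Z is a pure liquid — omitted from K.)
At equilibrium, K = [X₂]²·[J] / ([B₂]²·[PQ₂]²) = 60.1.
(0.336)²·(4.81e-4) / ((1.46)²·([PQ₂])²) = 60.1
[PQ₂]² = 4.24e-7 ⇒ [PQ₂] = 6.51e-4 M

[PQ₂] = 6.51e-4 M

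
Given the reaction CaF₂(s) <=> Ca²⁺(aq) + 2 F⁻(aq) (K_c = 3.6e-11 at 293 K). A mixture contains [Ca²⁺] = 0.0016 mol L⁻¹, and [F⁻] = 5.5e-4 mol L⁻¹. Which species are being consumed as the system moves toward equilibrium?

Ca²⁺, F⁻ (products)

(CaF₂ is a pure solid — omitted from Q_c.)
Q_c = [Ca²⁺]·[F⁻]² = (0.0016)·(5.5e-4)² = 4.8e-10
Q_c = 4.8e-10 > K_c = 3.6e-11: net reverse reaction.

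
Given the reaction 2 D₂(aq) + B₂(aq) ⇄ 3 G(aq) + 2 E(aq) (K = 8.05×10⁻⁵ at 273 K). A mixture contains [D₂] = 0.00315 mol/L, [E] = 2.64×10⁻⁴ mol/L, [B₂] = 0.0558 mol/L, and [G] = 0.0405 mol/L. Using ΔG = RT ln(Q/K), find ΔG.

ΔG = -5.14 kJ/mol

Q = [G]³·[E]² / ([D₂]²·[B₂]) = (0.0405)³·(2.64×10⁻⁴)² / ((0.00315)²·(0.0558)) = 8.36×10⁻⁶
ΔG = RT ln(Q/K) = (8.314 J mol⁻¹ K⁻¹)(273 K) × ln(8.36×10⁻⁶/8.05×10⁻⁵)
   = (2.270 kJ/mol)(-2.265) = -5.14 kJ/mol
ΔG < 0, so the forward reaction is spontaneous (proceeds forward).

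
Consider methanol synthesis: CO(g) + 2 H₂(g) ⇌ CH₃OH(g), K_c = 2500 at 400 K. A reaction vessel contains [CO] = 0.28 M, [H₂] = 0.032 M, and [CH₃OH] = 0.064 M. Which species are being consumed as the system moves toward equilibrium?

CO, H₂ (reactants)

Q_c = [CH₃OH] / ([CO]·[H₂]²) = (0.064) / ((0.28)·(0.032)²) = 220
Q_c = 220 < K_c = 2500: net forward reaction.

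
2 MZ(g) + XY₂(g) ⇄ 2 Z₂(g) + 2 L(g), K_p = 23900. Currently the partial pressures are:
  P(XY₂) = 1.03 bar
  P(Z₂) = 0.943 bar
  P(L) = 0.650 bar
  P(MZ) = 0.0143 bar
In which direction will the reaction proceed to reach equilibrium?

forward (toward products)

Q_p = P(Z₂)²·P(L)² / (P(MZ)²·P(XY₂)) = (0.943)²·(0.650)² / ((0.0143)²·(1.03)) = 1780
Q_p = 1780 < K_p = 23900, so the forward reaction proceeds.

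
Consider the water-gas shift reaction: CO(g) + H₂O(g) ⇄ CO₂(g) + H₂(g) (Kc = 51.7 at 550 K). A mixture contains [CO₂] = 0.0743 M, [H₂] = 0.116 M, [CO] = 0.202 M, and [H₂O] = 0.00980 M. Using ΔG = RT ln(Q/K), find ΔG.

Qc = [CO₂]·[H₂] / ([CO]·[H₂O]) = (0.0743)·(0.116) / ((0.202)·(0.00980)) = 4.35
ΔG = RT ln(Qc/Kc) = (8.314 J mol⁻¹ K⁻¹)(550 K) × ln(4.35/51.7)
   = (4.573 kJ/mol)(-2.475) = -11.3 kJ/mol
ΔG < 0, so the forward reaction is spontaneous (proceeds forward).

ΔG = -11.3 kJ/mol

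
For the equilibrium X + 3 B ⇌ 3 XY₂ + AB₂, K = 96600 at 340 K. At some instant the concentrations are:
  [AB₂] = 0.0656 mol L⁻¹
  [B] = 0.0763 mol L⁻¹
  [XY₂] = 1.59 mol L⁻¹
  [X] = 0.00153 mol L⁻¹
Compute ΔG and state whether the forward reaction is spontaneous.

ΔG = 3.93 kJ/mol; the forward reaction is non-spontaneous

Q = [XY₂]³·[AB₂] / ([X]·[B]³) = (1.59)³·(0.0656) / ((0.00153)·(0.0763)³) = 3.88×10⁵
ΔG = RT ln(Q/K) = (8.314 J mol⁻¹ K⁻¹)(340 K) × ln(3.88×10⁵/96600)
   = (2.827 kJ/mol)(1.390) = 3.93 kJ/mol
ΔG > 0, so the forward reaction is non-spontaneous (proceeds in reverse).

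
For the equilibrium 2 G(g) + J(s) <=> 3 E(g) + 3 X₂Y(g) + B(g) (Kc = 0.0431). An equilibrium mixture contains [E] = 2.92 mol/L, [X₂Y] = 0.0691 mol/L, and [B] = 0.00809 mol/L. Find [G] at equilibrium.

(J is a pure solid — omitted from Kc.)
At equilibrium, Kc = [E]³·[X₂Y]³·[B] / [G]² = 0.0431.
(2.92)³·(0.0691)³·(0.00809) / ([G])² = 0.0431
[G]² = 0.00154 ⇒ [G] = 0.0393 mol/L

[G] = 0.0393 mol/L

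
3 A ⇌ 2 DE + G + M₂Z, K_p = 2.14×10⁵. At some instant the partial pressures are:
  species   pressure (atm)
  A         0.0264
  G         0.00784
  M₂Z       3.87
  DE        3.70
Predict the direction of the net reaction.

to the right

Q_p = P(DE)²·P(G)·P(M₂Z) / P(A)³ = (3.70)²·(0.00784)·(3.87) / (0.0264)³ = 22600
Q_p = 22600 < K_p = 2.14×10⁵, so the forward reaction proceeds.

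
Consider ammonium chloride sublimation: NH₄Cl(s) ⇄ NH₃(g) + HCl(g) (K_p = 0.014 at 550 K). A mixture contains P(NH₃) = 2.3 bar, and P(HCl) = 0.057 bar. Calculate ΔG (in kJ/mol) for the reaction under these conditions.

(NH₄Cl is a pure solid — omitted from Q_p.)
Q_p = P(NH₃)·P(HCl) = (2.3)·(0.057) = 0.131
ΔG = RT ln(Q_p/K_p) = (8.314 J mol⁻¹ K⁻¹)(550 K) × ln(0.131/0.014)
   = (4.573 kJ/mol)(2.236) = 10.2 kJ/mol
ΔG > 0, so the forward reaction is non-spontaneous (proceeds in reverse).

ΔG = 10.2 kJ/mol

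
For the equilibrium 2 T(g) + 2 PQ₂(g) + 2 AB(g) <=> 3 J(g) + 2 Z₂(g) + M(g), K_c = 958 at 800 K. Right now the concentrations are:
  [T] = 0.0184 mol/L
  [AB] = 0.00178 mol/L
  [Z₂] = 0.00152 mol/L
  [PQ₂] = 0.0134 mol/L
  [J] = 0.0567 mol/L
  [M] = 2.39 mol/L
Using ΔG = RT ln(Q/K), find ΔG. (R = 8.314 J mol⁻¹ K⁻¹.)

ΔG = 11.3 kJ/mol

Q_c = [J]³·[Z₂]²·[M] / ([T]²·[PQ₂]²·[AB]²) = (0.0567)³·(0.00152)²·(2.39) / ((0.0184)²·(0.0134)²·(0.00178)²) = 5230
ΔG = RT ln(Q_c/K_c) = (8.314 J mol⁻¹ K⁻¹)(800 K) × ln(5230/958)
   = (6.651 kJ/mol)(1.697) = 11.3 kJ/mol
ΔG > 0, so the forward reaction is non-spontaneous (proceeds in reverse).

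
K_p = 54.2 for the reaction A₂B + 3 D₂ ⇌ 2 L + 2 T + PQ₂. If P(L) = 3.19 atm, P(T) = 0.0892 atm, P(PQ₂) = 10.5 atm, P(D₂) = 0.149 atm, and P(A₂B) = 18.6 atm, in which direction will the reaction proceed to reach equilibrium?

to the right

Q_p = P(L)²·P(T)²·P(PQ₂) / (P(A₂B)·P(D₂)³) = (3.19)²·(0.0892)²·(10.5) / ((18.6)·(0.149)³) = 13.8
Q_p = 13.8 < K_p = 54.2, so the forward reaction proceeds.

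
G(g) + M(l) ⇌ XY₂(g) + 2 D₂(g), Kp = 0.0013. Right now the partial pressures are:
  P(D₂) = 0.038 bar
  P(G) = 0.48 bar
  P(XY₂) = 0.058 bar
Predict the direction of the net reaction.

(M is a pure liquid — omitted from Qp.)
Qp = P(XY₂)·P(D₂)² / P(G) = (0.058)·(0.038)² / (0.48) = 1.7e-4
Qp = 1.7e-4 < Kp = 0.0013, so the forward reaction proceeds.

forward (toward products)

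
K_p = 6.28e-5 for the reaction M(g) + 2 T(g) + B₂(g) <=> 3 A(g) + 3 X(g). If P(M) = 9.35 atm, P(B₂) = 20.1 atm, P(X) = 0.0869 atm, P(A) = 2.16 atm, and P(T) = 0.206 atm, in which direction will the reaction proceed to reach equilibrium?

Q_p = P(A)³·P(X)³ / (P(M)·P(T)²·P(B₂)) = (2.16)³·(0.0869)³ / ((9.35)·(0.206)²·(20.1)) = 8.29e-4
Q_p = 8.29e-4 > K_p = 6.28e-5, so the reverse reaction proceeds.

to the left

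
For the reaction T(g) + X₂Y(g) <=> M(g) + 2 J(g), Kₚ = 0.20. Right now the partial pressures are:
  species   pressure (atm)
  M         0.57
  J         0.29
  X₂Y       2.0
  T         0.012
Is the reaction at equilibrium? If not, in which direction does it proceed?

toward reactants

Qₚ = P(M)·P(J)² / (P(T)·P(X₂Y)) = (0.57)·(0.29)² / ((0.012)·(2.0)) = 2.0
Qₚ = 2.0 > Kₚ = 0.20, so the reverse reaction proceeds.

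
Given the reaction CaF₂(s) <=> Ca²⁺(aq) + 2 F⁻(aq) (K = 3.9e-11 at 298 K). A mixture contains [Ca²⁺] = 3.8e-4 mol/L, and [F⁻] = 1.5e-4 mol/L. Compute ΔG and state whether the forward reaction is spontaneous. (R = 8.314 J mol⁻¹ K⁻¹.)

ΔG = -3.76 kJ/mol; the forward reaction is spontaneous

(CaF₂ is a pure solid — omitted from Q.)
Q = [Ca²⁺]·[F⁻]² = (3.8e-4)·(1.5e-4)² = 8.55e-12
ΔG = RT ln(Q/K) = (8.314 J mol⁻¹ K⁻¹)(298 K) × ln(8.55e-12/3.9e-11)
   = (2.478 kJ/mol)(-1.518) = -3.76 kJ/mol
ΔG < 0, so the forward reaction is spontaneous (proceeds forward).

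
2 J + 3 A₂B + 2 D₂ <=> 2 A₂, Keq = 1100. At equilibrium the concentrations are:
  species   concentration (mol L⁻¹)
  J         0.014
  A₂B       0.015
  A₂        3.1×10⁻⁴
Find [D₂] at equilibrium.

At equilibrium, Keq = [A₂]² / ([J]²·[A₂B]³·[D₂]²) = 1100.
(3.1×10⁻⁴)² / ((0.014)²·(0.015)³·([D₂])²) = 1100
[D₂]² = 0.132 ⇒ [D₂] = 0.36 mol L⁻¹

[D₂] = 0.36 mol L⁻¹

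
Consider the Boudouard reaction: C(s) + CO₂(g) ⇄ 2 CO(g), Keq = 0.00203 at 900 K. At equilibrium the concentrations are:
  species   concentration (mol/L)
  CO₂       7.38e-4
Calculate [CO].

(C is a pure solid — omitted from Keq.)
At equilibrium, Keq = [CO]² / [CO₂] = 0.00203.
([CO])² / (7.38e-4) = 0.00203
[CO]² = 1.50e-6 ⇒ [CO] = 0.00122 mol/L

[CO] = 0.00122 mol/L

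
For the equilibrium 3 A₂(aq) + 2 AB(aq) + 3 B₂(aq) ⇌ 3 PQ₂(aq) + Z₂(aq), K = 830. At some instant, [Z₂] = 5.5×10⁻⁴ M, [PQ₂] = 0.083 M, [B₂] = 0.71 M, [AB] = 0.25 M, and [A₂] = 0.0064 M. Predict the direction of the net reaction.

toward products

Q = [PQ₂]³·[Z₂] / ([A₂]³·[AB]²·[B₂]³) = (0.083)³·(5.5×10⁻⁴) / ((0.0064)³·(0.25)²·(0.71)³) = 54
Q = 54 < K = 830, so the forward reaction proceeds.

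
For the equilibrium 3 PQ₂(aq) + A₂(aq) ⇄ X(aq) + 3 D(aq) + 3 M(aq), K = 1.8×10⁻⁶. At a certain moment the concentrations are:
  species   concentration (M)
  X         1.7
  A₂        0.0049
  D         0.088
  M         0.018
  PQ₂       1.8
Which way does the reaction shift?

Q = [X]·[D]³·[M]³ / ([PQ₂]³·[A₂]) = (1.7)·(0.088)³·(0.018)³ / ((1.8)³·(0.0049)) = 2.4×10⁻⁷
Q = 2.4×10⁻⁷ < K = 1.8×10⁻⁶, so the forward reaction proceeds.

to the right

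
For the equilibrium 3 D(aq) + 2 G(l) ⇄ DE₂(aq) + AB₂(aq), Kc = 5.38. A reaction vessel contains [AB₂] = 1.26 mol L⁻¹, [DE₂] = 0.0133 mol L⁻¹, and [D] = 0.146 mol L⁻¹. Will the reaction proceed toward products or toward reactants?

no net change (already at equilibrium)

(G is a pure liquid — omitted from Qc.)
Qc = [DE₂]·[AB₂] / [D]³ = (0.0133)·(1.26) / (0.146)³ = 5.38
Qc = 5.38 = Kc, so the system is already at equilibrium.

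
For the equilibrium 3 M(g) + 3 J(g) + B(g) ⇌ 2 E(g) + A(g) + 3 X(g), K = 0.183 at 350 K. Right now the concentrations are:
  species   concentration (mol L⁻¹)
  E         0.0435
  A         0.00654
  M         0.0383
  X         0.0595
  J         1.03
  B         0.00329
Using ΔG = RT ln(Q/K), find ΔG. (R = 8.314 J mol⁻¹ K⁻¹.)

ΔG = -7.72 kJ/mol

Q = [E]²·[A]·[X]³ / ([M]³·[J]³·[B]) = (0.0435)²·(0.00654)·(0.0595)³ / ((0.0383)³·(1.03)³·(0.00329)) = 0.0129
ΔG = RT ln(Q/K) = (8.314 J mol⁻¹ K⁻¹)(350 K) × ln(0.0129/0.183)
   = (2.910 kJ/mol)(-2.652) = -7.72 kJ/mol
ΔG < 0, so the forward reaction is spontaneous (proceeds forward).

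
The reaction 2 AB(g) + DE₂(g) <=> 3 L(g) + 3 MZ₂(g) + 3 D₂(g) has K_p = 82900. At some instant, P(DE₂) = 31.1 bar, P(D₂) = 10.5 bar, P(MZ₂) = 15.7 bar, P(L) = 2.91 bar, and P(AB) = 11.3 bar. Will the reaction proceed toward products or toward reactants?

Q_p = P(L)³·P(MZ₂)³·P(D₂)³ / (P(AB)²·P(DE₂)) = (2.91)³·(15.7)³·(10.5)³ / ((11.3)²·(31.1)) = 27800
Q_p = 27800 < K_p = 82900, so the forward reaction proceeds.

toward products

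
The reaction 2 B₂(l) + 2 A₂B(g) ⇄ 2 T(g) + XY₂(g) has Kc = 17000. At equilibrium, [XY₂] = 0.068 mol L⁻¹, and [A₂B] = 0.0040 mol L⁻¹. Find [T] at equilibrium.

(B₂ is a pure liquid — omitted from Kc.)
At equilibrium, Kc = [T]²·[XY₂] / [A₂B]² = 17000.
([T])²·(0.068) / (0.0040)² = 17000
[T]² = 4.00 ⇒ [T] = 2.0 mol L⁻¹

[T] = 2.0 mol L⁻¹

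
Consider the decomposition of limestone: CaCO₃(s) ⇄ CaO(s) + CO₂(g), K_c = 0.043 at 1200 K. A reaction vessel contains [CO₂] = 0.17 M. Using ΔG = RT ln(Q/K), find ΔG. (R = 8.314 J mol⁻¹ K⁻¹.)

ΔG = 13.7 kJ/mol

(CaCO₃, CaO are pure solids — omitted from Q_c.)
Q_c = [CO₂] = 0.170
ΔG = RT ln(Q_c/K_c) = (8.314 J mol⁻¹ K⁻¹)(1200 K) × ln(0.170/0.043)
   = (9.977 kJ/mol)(1.375) = 13.7 kJ/mol
ΔG > 0, so the forward reaction is non-spontaneous (proceeds in reverse).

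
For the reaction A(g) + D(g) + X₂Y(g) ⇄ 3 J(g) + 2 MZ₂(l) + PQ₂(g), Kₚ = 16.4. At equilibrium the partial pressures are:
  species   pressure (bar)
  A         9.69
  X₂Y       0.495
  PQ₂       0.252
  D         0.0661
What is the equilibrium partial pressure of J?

(MZ₂ is a pure liquid — omitted from Kₚ.)
At equilibrium, Kₚ = P(J)³·P(PQ₂) / (P(A)·P(D)·P(X₂Y)) = 16.4.
(P(J))³·(0.252) / ((9.69)·(0.0661)·(0.495)) = 16.4
P(J)³ = 20.6 ⇒ P(J) = 2.74 bar

P(J) = 2.74 bar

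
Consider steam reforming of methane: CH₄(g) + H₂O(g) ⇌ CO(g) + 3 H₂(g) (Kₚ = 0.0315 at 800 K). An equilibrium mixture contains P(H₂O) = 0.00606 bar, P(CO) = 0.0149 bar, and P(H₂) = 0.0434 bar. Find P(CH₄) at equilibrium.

At equilibrium, Kₚ = P(CO)·P(H₂)³ / (P(CH₄)·P(H₂O)) = 0.0315.
(0.0149)·(0.0434)³ / ((P(CH₄))·(0.00606)) = 0.0315
P(CH₄) = 0.00638 bar

P(CH₄) = 0.00638 bar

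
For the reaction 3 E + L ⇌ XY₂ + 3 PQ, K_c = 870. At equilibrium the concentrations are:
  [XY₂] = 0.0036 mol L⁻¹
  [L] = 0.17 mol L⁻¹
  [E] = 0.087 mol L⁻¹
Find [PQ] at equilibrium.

[PQ] = 3.0 mol L⁻¹

At equilibrium, K_c = [XY₂]·[PQ]³ / ([E]³·[L]) = 870.
(0.0036)·([PQ])³ / ((0.087)³·(0.17)) = 870
[PQ]³ = 27.1 ⇒ [PQ] = 3.0 mol L⁻¹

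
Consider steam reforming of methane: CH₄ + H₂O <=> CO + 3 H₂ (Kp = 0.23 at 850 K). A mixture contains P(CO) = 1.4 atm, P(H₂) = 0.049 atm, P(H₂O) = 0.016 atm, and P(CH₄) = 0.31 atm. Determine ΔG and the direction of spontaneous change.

Qp = P(CO)·P(H₂)³ / (P(CH₄)·P(H₂O)) = (1.4)·(0.049)³ / ((0.31)·(0.016)) = 0.0332
ΔG = RT ln(Qp/Kp) = (8.314 J mol⁻¹ K⁻¹)(850 K) × ln(0.0332/0.23)
   = (7.067 kJ/mol)(-1.936) = -13.7 kJ/mol
ΔG < 0, so the forward reaction is spontaneous (proceeds forward).

ΔG = -13.7 kJ/mol; the forward reaction is spontaneous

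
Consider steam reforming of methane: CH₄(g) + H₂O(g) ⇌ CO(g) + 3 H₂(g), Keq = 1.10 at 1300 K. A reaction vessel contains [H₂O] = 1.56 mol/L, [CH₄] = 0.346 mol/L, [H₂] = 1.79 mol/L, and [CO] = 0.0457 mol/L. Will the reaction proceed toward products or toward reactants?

toward products

Q = [CO]·[H₂]³ / ([CH₄]·[H₂O]) = (0.0457)·(1.79)³ / ((0.346)·(1.56)) = 0.486
Q = 0.486 < Keq = 1.10, so the forward reaction proceeds.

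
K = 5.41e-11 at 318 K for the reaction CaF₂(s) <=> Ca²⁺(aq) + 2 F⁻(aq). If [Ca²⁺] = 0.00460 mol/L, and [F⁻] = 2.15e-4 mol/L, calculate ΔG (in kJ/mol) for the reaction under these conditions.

ΔG = 3.62 kJ/mol

(CaF₂ is a pure solid — omitted from Q.)
Q = [Ca²⁺]·[F⁻]² = (0.00460)·(2.15e-4)² = 2.13e-10
ΔG = RT ln(Q/K) = (8.314 J mol⁻¹ K⁻¹)(318 K) × ln(2.13e-10/5.41e-11)
   = (2.644 kJ/mol)(1.370) = 3.62 kJ/mol
ΔG > 0, so the forward reaction is non-spontaneous (proceeds in reverse).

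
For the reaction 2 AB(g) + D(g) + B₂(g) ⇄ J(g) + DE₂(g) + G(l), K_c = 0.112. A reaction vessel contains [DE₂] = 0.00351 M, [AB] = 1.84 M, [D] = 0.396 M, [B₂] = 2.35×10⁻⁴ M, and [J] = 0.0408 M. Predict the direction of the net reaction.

(G is a pure liquid — omitted from Q_c.)
Q_c = [J]·[DE₂] / ([AB]²·[D]·[B₂]) = (0.0408)·(0.00351) / ((1.84)²·(0.396)·(2.35×10⁻⁴)) = 0.455
Q_c = 0.455 > K_c = 0.112, so the reverse reaction proceeds.

toward reactants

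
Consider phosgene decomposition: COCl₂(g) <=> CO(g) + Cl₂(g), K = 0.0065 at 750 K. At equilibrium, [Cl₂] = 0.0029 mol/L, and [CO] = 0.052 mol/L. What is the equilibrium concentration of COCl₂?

At equilibrium, K = [CO]·[Cl₂] / [COCl₂] = 0.0065.
(0.052)·(0.0029) / ([COCl₂]) = 0.0065
[COCl₂] = 0.0232 = 0.023 mol/L

[COCl₂] = 0.023 mol/L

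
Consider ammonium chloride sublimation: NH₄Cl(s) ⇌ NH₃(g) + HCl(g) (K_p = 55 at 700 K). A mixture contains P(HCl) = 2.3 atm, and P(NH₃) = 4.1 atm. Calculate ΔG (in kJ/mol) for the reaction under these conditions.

(NH₄Cl is a pure solid — omitted from Q_p.)
Q_p = P(NH₃)·P(HCl) = (4.1)·(2.3) = 9.43
ΔG = RT ln(Q_p/K_p) = (8.314 J mol⁻¹ K⁻¹)(700 K) × ln(9.43/55)
   = (5.820 kJ/mol)(-1.763) = -10.3 kJ/mol
ΔG < 0, so the forward reaction is spontaneous (proceeds forward).

ΔG = -10.3 kJ/mol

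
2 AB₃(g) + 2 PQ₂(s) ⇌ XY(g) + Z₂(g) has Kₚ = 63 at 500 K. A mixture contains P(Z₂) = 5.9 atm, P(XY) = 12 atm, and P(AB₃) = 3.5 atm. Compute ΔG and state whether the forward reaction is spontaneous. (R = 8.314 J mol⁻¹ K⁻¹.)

ΔG = -9.93 kJ/mol; the forward reaction is spontaneous

(PQ₂ is a pure solid — omitted from Qₚ.)
Qₚ = P(XY)·P(Z₂) / P(AB₃)² = (12)·(5.9) / (3.5)² = 5.78
ΔG = RT ln(Qₚ/Kₚ) = (8.314 J mol⁻¹ K⁻¹)(500 K) × ln(5.78/63)
   = (4.157 kJ/mol)(-2.389) = -9.93 kJ/mol
ΔG < 0, so the forward reaction is spontaneous (proceeds forward).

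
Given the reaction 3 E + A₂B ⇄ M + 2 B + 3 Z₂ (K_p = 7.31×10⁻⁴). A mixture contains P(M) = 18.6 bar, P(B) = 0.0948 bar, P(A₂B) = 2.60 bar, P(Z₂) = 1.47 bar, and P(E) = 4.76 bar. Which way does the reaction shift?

Q_p = P(M)·P(B)²·P(Z₂)³ / (P(E)³·P(A₂B)) = (18.6)·(0.0948)²·(1.47)³ / ((4.76)³·(2.60)) = 0.00189
Q_p = 0.00189 > K_p = 7.31×10⁻⁴, so the reverse reaction proceeds.

reverse (toward reactants)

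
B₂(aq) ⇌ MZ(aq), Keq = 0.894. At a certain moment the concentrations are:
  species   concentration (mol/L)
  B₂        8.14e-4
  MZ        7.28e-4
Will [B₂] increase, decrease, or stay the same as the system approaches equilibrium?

Q = [MZ] / [B₂] = (7.28e-4) / (8.14e-4) = 0.894
Q = 0.894 = Keq; the system is at equilibrium.

stay the same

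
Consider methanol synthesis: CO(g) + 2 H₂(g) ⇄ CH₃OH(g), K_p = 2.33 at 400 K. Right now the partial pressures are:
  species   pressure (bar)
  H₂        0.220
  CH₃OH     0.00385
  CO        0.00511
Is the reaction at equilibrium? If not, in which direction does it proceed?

Q_p = P(CH₃OH) / (P(CO)·P(H₂)²) = (0.00385) / ((0.00511)·(0.220)²) = 15.6
Q_p = 15.6 > K_p = 2.33, so the reverse reaction proceeds.

to the left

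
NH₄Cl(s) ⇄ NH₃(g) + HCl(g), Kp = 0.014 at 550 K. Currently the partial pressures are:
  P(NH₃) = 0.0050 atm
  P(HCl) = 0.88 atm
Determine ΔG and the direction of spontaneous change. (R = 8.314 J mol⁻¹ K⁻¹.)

ΔG = -5.29 kJ/mol; the forward reaction is spontaneous

(NH₄Cl is a pure solid — omitted from Qp.)
Qp = P(NH₃)·P(HCl) = (0.0050)·(0.88) = 0.00440
ΔG = RT ln(Qp/Kp) = (8.314 J mol⁻¹ K⁻¹)(550 K) × ln(0.00440/0.014)
   = (4.573 kJ/mol)(-1.157) = -5.29 kJ/mol
ΔG < 0, so the forward reaction is spontaneous (proceeds forward).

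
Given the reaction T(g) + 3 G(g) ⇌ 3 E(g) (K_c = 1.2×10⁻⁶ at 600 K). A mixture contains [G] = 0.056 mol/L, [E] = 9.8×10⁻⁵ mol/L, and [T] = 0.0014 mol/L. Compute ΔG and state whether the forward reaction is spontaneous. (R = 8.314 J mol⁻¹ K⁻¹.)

ΔG = 5.79 kJ/mol; the forward reaction is non-spontaneous

Q_c = [E]³ / ([T]·[G]³) = (9.8×10⁻⁵)³ / ((0.0014)·(0.056)³) = 3.83×10⁻⁶
ΔG = RT ln(Q_c/K_c) = (8.314 J mol⁻¹ K⁻¹)(600 K) × ln(3.83×10⁻⁶/1.2×10⁻⁶)
   = (4.988 kJ/mol)(1.161) = 5.79 kJ/mol
ΔG > 0, so the forward reaction is non-spontaneous (proceeds in reverse).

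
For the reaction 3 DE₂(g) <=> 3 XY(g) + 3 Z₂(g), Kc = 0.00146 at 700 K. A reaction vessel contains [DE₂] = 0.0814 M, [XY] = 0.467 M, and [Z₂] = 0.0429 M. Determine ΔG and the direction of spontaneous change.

ΔG = 13.5 kJ/mol; the forward reaction is non-spontaneous

Qc = [XY]³·[Z₂]³ / [DE₂]³ = (0.467)³·(0.0429)³ / (0.0814)³ = 0.0149
ΔG = RT ln(Qc/Kc) = (8.314 J mol⁻¹ K⁻¹)(700 K) × ln(0.0149/0.00146)
   = (5.820 kJ/mol)(2.323) = 13.5 kJ/mol
ΔG > 0, so the forward reaction is non-spontaneous (proceeds in reverse).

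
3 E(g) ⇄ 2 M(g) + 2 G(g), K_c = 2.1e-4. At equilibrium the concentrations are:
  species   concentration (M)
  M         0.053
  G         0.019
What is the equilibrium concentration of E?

At equilibrium, K_c = [M]²·[G]² / [E]³ = 2.1e-4.
(0.053)²·(0.019)² / ([E])³ = 2.1e-4
[E]³ = 0.00483 ⇒ [E] = 0.17 M

[E] = 0.17 M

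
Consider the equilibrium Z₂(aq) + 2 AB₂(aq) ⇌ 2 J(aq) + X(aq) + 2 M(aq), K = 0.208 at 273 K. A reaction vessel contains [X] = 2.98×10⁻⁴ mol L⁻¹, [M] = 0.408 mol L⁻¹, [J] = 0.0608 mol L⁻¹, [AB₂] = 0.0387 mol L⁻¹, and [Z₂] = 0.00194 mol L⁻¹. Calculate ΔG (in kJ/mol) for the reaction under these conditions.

Q = [J]²·[X]·[M]² / ([Z₂]·[AB₂]²) = (0.0608)²·(2.98×10⁻⁴)·(0.408)² / ((0.00194)·(0.0387)²) = 0.0631
ΔG = RT ln(Q/K) = (8.314 J mol⁻¹ K⁻¹)(273 K) × ln(0.0631/0.208)
   = (2.270 kJ/mol)(-1.193) = -2.71 kJ/mol
ΔG < 0, so the forward reaction is spontaneous (proceeds forward).

ΔG = -2.71 kJ/mol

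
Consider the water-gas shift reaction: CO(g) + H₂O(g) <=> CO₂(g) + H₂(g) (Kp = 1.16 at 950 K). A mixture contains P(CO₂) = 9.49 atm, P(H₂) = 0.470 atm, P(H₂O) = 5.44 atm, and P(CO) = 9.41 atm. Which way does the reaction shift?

to the right

Qp = P(CO₂)·P(H₂) / (P(CO)·P(H₂O)) = (9.49)·(0.470) / ((9.41)·(5.44)) = 0.0871
Qp = 0.0871 < Kp = 1.16, so the forward reaction proceeds.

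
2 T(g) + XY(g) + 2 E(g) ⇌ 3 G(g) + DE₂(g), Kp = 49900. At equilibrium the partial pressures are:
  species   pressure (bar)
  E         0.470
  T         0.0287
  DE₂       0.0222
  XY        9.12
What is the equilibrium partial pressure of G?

P(G) = 15.5 bar

At equilibrium, Kp = P(G)³·P(DE₂) / (P(T)²·P(XY)·P(E)²) = 49900.
(P(G))³·(0.0222) / ((0.0287)²·(9.12)·(0.470)²) = 49900
P(G)³ = 3730 ⇒ P(G) = 15.5 bar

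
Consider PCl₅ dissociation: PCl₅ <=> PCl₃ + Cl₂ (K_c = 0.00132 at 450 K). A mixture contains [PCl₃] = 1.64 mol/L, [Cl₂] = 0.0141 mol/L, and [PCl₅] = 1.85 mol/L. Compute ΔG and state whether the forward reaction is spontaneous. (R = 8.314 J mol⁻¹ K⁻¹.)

Q_c = [PCl₃]·[Cl₂] / [PCl₅] = (1.64)·(0.0141) / (1.85) = 0.0125
ΔG = RT ln(Q_c/K_c) = (8.314 J mol⁻¹ K⁻¹)(450 K) × ln(0.0125/0.00132)
   = (3.741 kJ/mol)(2.248) = 8.41 kJ/mol
ΔG > 0, so the forward reaction is non-spontaneous (proceeds in reverse).

ΔG = 8.41 kJ/mol; the forward reaction is non-spontaneous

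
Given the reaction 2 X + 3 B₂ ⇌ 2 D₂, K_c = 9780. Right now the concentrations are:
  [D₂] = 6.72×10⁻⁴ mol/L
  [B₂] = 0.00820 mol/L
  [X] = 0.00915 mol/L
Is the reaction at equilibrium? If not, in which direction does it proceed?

Q_c = [D₂]² / ([X]²·[B₂]³) = (6.72×10⁻⁴)² / ((0.00915)²·(0.00820)³) = 9780
Q_c = 9780 = K_c, so the system is already at equilibrium.

no net change (already at equilibrium)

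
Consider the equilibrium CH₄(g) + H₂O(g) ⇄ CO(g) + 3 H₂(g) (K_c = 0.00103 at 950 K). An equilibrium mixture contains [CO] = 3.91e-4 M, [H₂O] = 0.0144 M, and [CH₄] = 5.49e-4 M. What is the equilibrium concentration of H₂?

At equilibrium, K_c = [CO]·[H₂]³ / ([CH₄]·[H₂O]) = 0.00103.
(3.91e-4)·([H₂])³ / ((5.49e-4)·(0.0144)) = 0.00103
[H₂]³ = 2.08e-5 ⇒ [H₂] = 0.0275 M

[H₂] = 0.0275 M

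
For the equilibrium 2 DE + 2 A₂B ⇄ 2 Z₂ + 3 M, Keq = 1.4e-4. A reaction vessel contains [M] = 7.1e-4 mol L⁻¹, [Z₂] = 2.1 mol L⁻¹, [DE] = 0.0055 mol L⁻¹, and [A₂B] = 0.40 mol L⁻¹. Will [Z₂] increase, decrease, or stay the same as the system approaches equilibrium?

Q = [Z₂]²·[M]³ / ([DE]²·[A₂B]²) = (2.1)²·(7.1e-4)³ / ((0.0055)²·(0.40)²) = 3.3e-4
Q = 3.3e-4 > Keq = 1.4e-4: net reverse reaction.
Z₂ is a product, so it decreases.

decrease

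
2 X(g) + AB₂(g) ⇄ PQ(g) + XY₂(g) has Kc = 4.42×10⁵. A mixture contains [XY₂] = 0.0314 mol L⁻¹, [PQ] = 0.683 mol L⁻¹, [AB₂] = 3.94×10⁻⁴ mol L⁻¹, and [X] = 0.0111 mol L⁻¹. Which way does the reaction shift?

Qc = [PQ]·[XY₂] / ([X]²·[AB₂]) = (0.683)·(0.0314) / ((0.0111)²·(3.94×10⁻⁴)) = 4.42×10⁵
Qc = 4.42×10⁵ = Kc, so the system is already at equilibrium.

at equilibrium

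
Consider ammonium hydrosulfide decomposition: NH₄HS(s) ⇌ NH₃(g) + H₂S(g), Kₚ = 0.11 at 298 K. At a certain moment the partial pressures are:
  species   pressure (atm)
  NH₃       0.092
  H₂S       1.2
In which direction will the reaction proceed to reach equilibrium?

(NH₄HS is a pure solid — omitted from Qₚ.)
Qₚ = P(NH₃)·P(H₂S) = (0.092)·(1.2) = 0.11
Qₚ = 0.11 = Kₚ, so the system is already at equilibrium.

neither direction; the system is at equilibrium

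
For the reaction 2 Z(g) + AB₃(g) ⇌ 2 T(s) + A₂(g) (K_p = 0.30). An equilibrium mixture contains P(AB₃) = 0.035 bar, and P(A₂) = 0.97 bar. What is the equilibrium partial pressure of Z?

P(Z) = 9.6 bar

(T is a pure solid — omitted from K_p.)
At equilibrium, K_p = P(A₂) / (P(Z)²·P(AB₃)) = 0.30.
(0.97) / ((P(Z))²·(0.035)) = 0.30
P(Z)² = 92.4 ⇒ P(Z) = 9.6 bar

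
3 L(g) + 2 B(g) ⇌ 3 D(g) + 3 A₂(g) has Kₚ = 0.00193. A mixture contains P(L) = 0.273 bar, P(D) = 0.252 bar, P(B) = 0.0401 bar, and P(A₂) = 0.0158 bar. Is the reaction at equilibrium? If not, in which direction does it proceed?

Qₚ = P(D)³·P(A₂)³ / (P(L)³·P(B)²) = (0.252)³·(0.0158)³ / ((0.273)³·(0.0401)²) = 0.00193
Qₚ = 0.00193 = Kₚ, so the system is already at equilibrium.

no net change (already at equilibrium)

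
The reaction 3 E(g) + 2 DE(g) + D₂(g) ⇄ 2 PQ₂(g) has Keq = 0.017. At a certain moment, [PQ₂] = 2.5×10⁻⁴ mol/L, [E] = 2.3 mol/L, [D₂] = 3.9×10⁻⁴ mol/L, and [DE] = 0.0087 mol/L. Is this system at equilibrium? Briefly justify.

Q = [PQ₂]² / ([E]³·[DE]²·[D₂]) = (2.5×10⁻⁴)² / ((2.3)³·(0.0087)²·(3.9×10⁻⁴)) = 0.17
Q = 0.17 > Keq = 0.017: net reverse reaction.

no; Q > K, reaction proceeds in reverse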